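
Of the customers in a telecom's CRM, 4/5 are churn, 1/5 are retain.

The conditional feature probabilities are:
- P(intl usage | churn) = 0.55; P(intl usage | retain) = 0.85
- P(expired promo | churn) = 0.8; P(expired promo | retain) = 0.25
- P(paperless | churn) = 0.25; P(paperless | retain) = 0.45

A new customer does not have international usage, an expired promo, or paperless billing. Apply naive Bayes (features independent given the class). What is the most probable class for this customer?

churn

churn: 0.8 × (1−0.55) × (1−0.8) × (1−0.25) = 0.054
retain: 0.2 × (1−0.85) × (1−0.25) × (1−0.45) = 0.012375
Highest score → churn.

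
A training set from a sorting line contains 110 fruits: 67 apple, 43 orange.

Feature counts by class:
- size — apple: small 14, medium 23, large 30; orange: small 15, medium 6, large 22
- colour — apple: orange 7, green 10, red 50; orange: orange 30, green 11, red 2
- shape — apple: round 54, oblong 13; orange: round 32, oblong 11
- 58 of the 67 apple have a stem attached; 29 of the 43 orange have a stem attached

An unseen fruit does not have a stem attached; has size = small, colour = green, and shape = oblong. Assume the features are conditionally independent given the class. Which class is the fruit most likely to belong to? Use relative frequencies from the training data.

apple: (67/110) × (14/67) × (10/67) × (13/67) × (9/67) ≈ 0.000495104
orange: (43/110) × (15/43) × (11/43) × (11/43) × (14/43) ≈ 0.0029054
Highest score → orange.

orange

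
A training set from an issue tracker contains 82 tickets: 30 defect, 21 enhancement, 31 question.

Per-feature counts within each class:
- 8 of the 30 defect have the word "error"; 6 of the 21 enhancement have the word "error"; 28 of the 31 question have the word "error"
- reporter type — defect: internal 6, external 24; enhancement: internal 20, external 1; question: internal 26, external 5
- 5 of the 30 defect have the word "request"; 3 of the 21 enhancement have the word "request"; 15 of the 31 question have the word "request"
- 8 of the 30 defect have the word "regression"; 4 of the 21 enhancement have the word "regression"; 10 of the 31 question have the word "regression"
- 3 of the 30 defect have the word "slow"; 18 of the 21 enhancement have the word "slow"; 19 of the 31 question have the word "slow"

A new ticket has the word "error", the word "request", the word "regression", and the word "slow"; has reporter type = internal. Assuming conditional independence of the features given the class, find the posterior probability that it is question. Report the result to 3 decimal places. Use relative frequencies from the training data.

defect: (30/82) × (8/30) × (6/30) × (5/30) × (8/30) × (3/30) ≈ 0.0000867209
enhancement: (21/82) × (6/21) × (20/21) × (3/21) × (4/21) × (18/21) ≈ 0.00162534
question: (31/82) × (28/31) × (26/31) × (15/31) × (10/31) × (19/31) ≈ 0.0273978
P(question | x) = 0.0273978 / 0.0291098609 ≈ 0.941

0.941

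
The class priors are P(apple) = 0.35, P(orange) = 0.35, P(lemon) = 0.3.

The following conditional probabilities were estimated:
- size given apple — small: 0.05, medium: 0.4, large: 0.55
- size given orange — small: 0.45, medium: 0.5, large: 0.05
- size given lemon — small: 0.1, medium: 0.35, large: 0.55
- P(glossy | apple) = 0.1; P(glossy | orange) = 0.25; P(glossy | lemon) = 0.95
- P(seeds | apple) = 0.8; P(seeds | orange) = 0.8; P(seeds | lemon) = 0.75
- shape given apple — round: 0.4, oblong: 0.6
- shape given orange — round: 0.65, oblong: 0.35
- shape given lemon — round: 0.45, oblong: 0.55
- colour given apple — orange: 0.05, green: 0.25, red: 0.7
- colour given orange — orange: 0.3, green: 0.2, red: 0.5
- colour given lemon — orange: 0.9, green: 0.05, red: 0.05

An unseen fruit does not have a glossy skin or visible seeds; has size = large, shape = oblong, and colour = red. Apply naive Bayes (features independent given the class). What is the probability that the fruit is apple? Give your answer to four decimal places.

0.9658

apple: 0.35 × 0.55 × (1−0.1) × (1−0.8) × 0.6 × 0.7 = 0.014553
orange: 0.35 × 0.05 × (1−0.25) × (1−0.8) × 0.35 × 0.5 = 0.000459375
lemon: 0.3 × 0.55 × (1−0.95) × (1−0.75) × 0.55 × 0.05 = 0.00005671875
P(apple | x) = 0.014553 / 0.01506909375 ≈ 0.9658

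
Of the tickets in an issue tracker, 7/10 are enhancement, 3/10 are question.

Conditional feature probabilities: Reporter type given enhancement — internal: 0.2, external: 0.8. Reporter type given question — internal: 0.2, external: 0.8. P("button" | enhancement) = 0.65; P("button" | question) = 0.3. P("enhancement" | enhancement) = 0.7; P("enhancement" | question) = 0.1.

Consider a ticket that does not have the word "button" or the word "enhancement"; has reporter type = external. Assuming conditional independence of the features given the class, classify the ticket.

question

enhancement: 0.7 × 0.8 × (1−0.65) × (1−0.7) = 0.0588
question: 0.3 × 0.8 × (1−0.3) × (1−0.1) = 0.1512
Highest score → question.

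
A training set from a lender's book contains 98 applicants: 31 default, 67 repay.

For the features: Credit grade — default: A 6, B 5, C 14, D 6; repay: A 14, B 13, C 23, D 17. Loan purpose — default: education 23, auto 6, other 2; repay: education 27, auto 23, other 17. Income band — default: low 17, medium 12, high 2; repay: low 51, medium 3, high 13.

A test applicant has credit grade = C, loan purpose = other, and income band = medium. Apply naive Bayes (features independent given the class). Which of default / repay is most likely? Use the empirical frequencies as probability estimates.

default: (31/98) × (14/31) × (2/31) × (12/31) ≈ 0.00356771
repay: (67/98) × (23/67) × (17/67) × (3/67) ≈ 0.00266638
Highest score → default.

default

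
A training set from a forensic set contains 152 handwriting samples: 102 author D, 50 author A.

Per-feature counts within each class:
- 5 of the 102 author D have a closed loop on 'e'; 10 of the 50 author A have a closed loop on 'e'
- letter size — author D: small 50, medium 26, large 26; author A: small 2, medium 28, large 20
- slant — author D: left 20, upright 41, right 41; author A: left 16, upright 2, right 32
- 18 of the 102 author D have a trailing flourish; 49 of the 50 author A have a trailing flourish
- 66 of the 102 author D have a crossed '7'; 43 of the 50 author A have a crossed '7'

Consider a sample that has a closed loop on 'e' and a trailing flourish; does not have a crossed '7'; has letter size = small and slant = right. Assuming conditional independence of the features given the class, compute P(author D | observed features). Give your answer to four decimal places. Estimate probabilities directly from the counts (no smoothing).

author D: (102/152) × (5/102) × (50/102) × (41/102) × (18/102) × (36/102) ≈ 0.000403696
author A: (50/152) × (10/50) × (2/50) × (32/50) × (49/50) × (7/50) ≈ 0.000231074
P(author D | x) = 0.000403696 / 0.00063477 ≈ 0.6360

0.6360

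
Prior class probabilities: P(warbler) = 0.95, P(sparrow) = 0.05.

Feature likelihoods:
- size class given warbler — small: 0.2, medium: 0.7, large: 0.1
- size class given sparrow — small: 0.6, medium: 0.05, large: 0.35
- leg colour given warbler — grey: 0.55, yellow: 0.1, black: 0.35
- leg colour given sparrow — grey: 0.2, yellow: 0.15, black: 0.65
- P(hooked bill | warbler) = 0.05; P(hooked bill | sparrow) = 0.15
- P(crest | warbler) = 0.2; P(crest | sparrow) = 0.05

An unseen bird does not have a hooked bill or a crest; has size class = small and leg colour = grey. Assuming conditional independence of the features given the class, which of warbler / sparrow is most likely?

warbler

warbler: 0.95 × 0.2 × 0.55 × (1−0.05) × (1−0.2) = 0.07942
sparrow: 0.05 × 0.6 × 0.2 × (1−0.15) × (1−0.05) = 0.004845
Highest score → warbler.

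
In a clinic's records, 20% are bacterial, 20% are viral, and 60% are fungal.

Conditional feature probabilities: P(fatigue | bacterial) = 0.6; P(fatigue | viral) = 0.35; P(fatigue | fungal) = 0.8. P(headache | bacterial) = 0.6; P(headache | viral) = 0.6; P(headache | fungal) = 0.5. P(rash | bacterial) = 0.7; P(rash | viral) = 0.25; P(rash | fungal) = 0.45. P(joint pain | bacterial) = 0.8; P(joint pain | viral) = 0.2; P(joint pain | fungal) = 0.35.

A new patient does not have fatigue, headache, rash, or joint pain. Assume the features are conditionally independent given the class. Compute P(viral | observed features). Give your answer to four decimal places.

bacterial: 0.2 × (1−0.6) × (1−0.6) × (1−0.7) × (1−0.8) = 0.00192
viral: 0.2 × (1−0.35) × (1−0.6) × (1−0.25) × (1−0.2) = 0.0312
fungal: 0.6 × (1−0.8) × (1−0.5) × (1−0.45) × (1−0.35) = 0.02145
P(viral | x) = 0.0312 / 0.05457 ≈ 0.5717

0.5717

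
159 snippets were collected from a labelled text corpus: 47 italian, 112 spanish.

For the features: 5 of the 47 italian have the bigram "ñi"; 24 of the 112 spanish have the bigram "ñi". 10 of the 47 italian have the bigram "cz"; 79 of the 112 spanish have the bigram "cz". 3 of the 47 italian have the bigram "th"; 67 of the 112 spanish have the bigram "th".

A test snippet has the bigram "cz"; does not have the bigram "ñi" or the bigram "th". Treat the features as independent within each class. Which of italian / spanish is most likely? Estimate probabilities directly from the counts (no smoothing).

spanish

italian: (47/159) × (42/47) × (10/47) × (44/47) ≈ 0.0526149
spanish: (112/159) × (88/112) × (79/112) × (45/112) ≈ 0.156852
Highest score → spanish.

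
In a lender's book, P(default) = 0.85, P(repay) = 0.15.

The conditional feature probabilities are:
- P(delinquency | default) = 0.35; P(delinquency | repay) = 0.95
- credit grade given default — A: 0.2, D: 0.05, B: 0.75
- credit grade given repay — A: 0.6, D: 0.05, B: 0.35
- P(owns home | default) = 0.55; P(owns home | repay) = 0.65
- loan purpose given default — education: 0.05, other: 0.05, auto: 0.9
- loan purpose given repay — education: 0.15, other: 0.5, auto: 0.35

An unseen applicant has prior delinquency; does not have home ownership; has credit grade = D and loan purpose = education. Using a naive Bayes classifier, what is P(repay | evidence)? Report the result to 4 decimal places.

0.5278

default: 0.85 × 0.35 × 0.05 × (1−0.55) × 0.05 = 0.0003346875
repay: 0.15 × 0.95 × 0.05 × (1−0.65) × 0.15 = 0.0003740625
P(repay | x) = 0.0003740625 / 0.00070875 ≈ 0.5278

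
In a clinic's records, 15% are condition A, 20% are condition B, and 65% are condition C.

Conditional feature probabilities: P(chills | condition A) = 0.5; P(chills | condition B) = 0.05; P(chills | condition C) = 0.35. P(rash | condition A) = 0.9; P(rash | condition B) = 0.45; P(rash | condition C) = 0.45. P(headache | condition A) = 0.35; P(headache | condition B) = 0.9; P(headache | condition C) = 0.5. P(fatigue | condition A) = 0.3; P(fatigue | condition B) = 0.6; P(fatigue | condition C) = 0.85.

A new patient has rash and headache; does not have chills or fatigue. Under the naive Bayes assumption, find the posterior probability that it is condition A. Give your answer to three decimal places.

condition A: 0.15 × (1−0.5) × 0.9 × 0.35 × (1−0.3) = 0.0165375
condition B: 0.2 × (1−0.05) × 0.45 × 0.9 × (1−0.6) = 0.03078
condition C: 0.65 × (1−0.35) × 0.45 × 0.5 × (1−0.85) = 0.014259375
P(condition A | x) = 0.0165375 / 0.061576875 ≈ 0.269

0.269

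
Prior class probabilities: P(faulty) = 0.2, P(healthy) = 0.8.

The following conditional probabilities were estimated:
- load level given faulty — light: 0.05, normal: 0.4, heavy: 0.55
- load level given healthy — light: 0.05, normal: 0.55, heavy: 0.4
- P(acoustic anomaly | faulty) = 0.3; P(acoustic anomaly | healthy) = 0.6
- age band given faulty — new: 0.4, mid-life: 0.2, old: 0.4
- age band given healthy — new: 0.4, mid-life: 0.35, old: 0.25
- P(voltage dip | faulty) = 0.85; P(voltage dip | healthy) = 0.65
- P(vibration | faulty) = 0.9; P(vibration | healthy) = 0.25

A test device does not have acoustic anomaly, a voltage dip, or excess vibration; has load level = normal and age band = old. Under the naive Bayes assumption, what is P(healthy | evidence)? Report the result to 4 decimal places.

faulty: 0.2 × 0.4 × (1−0.3) × 0.4 × (1−0.85) × (1−0.9) = 0.000336
healthy: 0.8 × 0.55 × (1−0.6) × 0.25 × (1−0.65) × (1−0.25) = 0.01155
P(healthy | x) = 0.01155 / 0.011886 ≈ 0.9717

0.9717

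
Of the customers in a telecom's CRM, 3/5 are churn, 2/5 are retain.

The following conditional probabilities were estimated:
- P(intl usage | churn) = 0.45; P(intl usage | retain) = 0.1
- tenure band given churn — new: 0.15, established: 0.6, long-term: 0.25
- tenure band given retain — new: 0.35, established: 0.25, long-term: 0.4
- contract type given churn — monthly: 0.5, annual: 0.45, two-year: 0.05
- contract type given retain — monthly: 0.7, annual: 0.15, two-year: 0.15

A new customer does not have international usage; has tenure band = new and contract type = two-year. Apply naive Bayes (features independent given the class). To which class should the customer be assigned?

retain

churn: 0.6 × (1−0.45) × 0.15 × 0.05 = 0.002475
retain: 0.4 × (1−0.1) × 0.35 × 0.15 = 0.0189
Highest score → retain.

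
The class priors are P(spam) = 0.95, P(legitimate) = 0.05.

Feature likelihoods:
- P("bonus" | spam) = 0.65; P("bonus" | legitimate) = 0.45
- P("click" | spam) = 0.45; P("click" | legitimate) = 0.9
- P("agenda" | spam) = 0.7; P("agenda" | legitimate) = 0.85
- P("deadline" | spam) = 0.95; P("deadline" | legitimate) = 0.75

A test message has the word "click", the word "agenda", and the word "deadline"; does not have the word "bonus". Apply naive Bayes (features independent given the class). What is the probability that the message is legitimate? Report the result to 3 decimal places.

0.137

spam: 0.95 × (1−0.65) × 0.45 × 0.7 × 0.95 = 0.099500625
legitimate: 0.05 × (1−0.45) × 0.9 × 0.85 × 0.75 = 0.015778125
P(legitimate | x) = 0.015778125 / 0.11527875 ≈ 0.137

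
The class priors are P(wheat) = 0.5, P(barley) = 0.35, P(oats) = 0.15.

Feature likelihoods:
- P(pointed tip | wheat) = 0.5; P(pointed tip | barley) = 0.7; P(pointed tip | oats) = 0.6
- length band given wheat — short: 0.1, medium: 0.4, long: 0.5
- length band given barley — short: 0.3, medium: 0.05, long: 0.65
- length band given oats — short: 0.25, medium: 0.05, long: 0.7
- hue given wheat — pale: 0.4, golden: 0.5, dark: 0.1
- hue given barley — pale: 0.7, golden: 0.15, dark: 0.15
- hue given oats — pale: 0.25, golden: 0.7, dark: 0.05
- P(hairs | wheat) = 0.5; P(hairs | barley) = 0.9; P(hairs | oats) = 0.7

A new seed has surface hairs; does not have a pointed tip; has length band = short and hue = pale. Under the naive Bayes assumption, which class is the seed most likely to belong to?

barley

wheat: 0.5 × (1−0.5) × 0.1 × 0.4 × 0.5 = 0.005
barley: 0.35 × (1−0.7) × 0.3 × 0.7 × 0.9 = 0.019845
oats: 0.15 × (1−0.6) × 0.25 × 0.25 × 0.7 = 0.002625
Highest score → barley.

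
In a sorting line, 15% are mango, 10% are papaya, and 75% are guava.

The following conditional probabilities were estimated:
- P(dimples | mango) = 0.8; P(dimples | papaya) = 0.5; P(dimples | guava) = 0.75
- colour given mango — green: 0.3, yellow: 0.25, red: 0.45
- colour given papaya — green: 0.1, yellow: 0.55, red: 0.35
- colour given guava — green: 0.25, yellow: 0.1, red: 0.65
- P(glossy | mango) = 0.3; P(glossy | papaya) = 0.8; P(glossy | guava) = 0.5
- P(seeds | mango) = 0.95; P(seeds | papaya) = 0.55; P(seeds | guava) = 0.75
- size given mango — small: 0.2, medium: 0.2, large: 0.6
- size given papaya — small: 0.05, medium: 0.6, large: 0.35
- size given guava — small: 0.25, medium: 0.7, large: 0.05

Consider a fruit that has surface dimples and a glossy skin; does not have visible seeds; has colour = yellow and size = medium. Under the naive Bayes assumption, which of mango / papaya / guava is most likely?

mango: 0.15 × 0.8 × 0.25 × 0.3 × (1−0.95) × 0.2 = 0.00009
papaya: 0.1 × 0.5 × 0.55 × 0.8 × (1−0.55) × 0.6 = 0.00594
guava: 0.75 × 0.75 × 0.1 × 0.5 × (1−0.75) × 0.7 = 0.004921875
Highest score → papaya.

papaya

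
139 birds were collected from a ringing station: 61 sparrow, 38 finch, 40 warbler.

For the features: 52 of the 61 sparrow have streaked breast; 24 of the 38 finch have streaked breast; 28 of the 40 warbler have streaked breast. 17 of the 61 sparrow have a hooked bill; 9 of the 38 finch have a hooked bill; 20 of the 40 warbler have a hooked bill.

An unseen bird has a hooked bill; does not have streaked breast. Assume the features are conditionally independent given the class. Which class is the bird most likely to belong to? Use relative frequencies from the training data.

warbler

sparrow: (61/139) × (9/61) × (17/61) ≈ 0.0180446
finch: (38/139) × (14/38) × (9/38) ≈ 0.0238546
warbler: (40/139) × (12/40) × (20/40) ≈ 0.0431655
Highest score → warbler.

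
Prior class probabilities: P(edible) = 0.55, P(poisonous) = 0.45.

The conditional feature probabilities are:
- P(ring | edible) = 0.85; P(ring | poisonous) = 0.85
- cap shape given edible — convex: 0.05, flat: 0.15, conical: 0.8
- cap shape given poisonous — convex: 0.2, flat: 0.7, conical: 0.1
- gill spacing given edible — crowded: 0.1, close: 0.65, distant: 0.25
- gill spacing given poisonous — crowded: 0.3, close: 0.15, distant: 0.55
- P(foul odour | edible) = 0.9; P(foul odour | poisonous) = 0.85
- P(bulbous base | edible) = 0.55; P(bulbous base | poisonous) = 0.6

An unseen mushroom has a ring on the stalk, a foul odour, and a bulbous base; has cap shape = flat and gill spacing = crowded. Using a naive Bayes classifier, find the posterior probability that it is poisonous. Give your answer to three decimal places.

edible: 0.55 × 0.85 × 0.15 × 0.1 × 0.9 × 0.55 = 0.0034711875
poisonous: 0.45 × 0.85 × 0.7 × 0.3 × 0.85 × 0.6 = 0.04096575
P(poisonous | x) = 0.04096575 / 0.0444369375 ≈ 0.922

0.922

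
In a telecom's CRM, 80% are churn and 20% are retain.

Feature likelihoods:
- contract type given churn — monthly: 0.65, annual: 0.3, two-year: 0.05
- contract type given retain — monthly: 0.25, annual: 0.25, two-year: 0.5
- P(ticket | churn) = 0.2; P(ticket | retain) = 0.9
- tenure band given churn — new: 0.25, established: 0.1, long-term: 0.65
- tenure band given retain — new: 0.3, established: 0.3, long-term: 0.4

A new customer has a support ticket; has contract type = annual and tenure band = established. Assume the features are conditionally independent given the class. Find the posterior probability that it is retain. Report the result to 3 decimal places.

0.738

churn: 0.8 × 0.3 × 0.2 × 0.1 = 0.0048
retain: 0.2 × 0.25 × 0.9 × 0.3 = 0.0135
P(retain | x) = 0.0135 / 0.0183 ≈ 0.738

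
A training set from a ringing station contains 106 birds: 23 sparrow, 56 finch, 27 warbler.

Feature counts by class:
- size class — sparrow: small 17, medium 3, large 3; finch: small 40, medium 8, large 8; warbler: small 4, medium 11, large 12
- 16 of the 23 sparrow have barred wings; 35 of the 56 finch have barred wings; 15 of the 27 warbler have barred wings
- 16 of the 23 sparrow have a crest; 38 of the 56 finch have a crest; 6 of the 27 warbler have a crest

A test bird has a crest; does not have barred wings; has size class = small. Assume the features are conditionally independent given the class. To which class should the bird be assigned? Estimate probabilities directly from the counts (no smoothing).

finch

sparrow: (23/106) × (17/23) × (7/23) × (16/23) ≈ 0.0339551
finch: (56/106) × (40/56) × (21/56) × (38/56) ≈ 0.0960243
warbler: (27/106) × (4/27) × (12/27) × (6/27) ≈ 0.003727
Highest score → finch.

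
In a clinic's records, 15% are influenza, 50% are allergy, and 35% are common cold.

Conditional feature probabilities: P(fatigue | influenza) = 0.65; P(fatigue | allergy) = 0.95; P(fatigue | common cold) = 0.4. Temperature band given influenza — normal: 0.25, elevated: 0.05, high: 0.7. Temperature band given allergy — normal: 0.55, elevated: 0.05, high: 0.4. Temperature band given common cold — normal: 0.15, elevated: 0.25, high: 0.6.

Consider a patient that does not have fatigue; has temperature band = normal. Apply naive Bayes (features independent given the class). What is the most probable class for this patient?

common cold

influenza: 0.15 × (1−0.65) × 0.25 = 0.013125
allergy: 0.5 × (1−0.95) × 0.55 = 0.01375
common cold: 0.35 × (1−0.4) × 0.15 = 0.0315
Highest score → common cold.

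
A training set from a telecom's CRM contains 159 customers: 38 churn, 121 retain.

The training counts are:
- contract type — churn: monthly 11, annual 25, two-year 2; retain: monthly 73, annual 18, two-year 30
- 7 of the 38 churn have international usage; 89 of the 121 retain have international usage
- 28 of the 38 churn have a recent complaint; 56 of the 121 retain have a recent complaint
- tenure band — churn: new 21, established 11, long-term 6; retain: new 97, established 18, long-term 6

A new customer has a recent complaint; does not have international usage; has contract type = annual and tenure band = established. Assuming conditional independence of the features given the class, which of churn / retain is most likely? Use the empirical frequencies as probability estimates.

churn

churn: (38/159) × (25/38) × (31/38) × (28/38) × (11/38) ≈ 0.0273593
retain: (121/159) × (18/121) × (32/121) × (56/121) × (18/121) ≈ 0.00206125
Highest score → churn.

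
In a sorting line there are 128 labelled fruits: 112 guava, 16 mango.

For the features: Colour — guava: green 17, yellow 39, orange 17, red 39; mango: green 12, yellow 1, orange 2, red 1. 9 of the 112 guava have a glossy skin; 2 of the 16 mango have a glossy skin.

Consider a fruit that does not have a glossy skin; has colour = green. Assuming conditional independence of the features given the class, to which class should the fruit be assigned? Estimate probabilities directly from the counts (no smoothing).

guava

guava: (112/128) × (17/112) × (103/112) ≈ 0.12214
mango: (16/128) × (12/16) × (14/16) = 0.08203125
Highest score → guava.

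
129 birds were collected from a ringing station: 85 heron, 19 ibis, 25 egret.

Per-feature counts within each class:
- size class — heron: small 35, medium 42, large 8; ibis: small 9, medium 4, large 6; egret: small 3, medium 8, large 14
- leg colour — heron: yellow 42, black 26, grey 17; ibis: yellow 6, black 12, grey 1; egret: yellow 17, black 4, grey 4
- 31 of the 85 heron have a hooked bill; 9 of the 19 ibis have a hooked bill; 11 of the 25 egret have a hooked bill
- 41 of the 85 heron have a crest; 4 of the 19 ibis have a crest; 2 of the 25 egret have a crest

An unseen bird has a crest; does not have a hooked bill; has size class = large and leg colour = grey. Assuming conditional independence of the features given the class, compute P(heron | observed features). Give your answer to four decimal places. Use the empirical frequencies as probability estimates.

0.7837

heron: (85/129) × (8/85) × (17/85) × (54/85) × (41/85) ≈ 0.00380076
ibis: (19/129) × (6/19) × (1/19) × (10/19) × (4/19) ≈ 0.000271244
egret: (25/129) × (14/25) × (4/25) × (14/25) × (2/25) ≈ 0.000777922
P(heron | x) = 0.00380076 / 0.004849926 ≈ 0.7837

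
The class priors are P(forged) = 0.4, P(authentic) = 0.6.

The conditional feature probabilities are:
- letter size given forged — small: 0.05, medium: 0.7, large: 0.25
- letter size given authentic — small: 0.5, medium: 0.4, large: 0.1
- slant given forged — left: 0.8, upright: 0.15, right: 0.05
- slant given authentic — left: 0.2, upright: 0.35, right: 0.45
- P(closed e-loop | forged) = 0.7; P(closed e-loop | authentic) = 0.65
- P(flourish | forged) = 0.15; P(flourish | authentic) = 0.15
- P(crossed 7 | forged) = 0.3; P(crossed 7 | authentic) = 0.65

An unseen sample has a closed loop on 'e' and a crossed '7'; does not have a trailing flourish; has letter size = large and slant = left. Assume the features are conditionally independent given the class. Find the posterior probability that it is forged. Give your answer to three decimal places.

0.768

forged: 0.4 × 0.25 × 0.8 × 0.7 × (1−0.15) × 0.3 = 0.01428
authentic: 0.6 × 0.1 × 0.2 × 0.65 × (1−0.15) × 0.65 = 0.0043095
P(forged | x) = 0.01428 / 0.0185895 ≈ 0.768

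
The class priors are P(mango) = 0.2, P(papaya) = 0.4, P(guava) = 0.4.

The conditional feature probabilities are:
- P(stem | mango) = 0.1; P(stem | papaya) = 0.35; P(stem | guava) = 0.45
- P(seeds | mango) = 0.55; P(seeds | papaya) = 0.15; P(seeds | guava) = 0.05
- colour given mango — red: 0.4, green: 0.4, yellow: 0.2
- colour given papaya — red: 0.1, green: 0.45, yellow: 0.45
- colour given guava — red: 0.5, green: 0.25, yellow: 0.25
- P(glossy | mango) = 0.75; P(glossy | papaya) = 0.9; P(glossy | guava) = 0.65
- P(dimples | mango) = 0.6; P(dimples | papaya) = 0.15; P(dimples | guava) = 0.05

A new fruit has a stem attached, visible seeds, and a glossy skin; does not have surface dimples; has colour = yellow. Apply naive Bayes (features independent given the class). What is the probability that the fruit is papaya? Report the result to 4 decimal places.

mango: 0.2 × 0.1 × 0.55 × 0.2 × 0.75 × (1−0.6) = 0.00066
papaya: 0.4 × 0.35 × 0.15 × 0.45 × 0.9 × (1−0.15) = 0.00722925
guava: 0.4 × 0.45 × 0.05 × 0.25 × 0.65 × (1−0.05) = 0.001389375
P(papaya | x) = 0.00722925 / 0.009278625 ≈ 0.7791

0.7791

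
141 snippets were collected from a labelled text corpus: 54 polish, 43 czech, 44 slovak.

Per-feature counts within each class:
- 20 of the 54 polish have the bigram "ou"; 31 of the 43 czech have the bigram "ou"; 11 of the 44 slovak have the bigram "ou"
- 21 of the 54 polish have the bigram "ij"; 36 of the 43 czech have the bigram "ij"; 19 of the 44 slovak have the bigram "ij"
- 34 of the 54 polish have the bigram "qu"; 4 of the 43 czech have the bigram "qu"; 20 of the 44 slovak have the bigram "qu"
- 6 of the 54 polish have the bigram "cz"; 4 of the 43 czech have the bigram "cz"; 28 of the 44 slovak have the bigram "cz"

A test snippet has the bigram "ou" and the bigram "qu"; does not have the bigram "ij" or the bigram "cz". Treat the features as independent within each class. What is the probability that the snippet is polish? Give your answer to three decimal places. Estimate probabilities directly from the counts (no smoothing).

polish: (54/141) × (20/54) × (33/54) × (34/54) × (48/54) ≈ 0.0485136
czech: (43/141) × (31/43) × (7/43) × (4/43) × (39/43) ≈ 0.00301967
slovak: (44/141) × (11/44) × (25/44) × (20/44) × (16/44) ≈ 0.00732665
P(polish | x) = 0.0485136 / 0.05885992 ≈ 0.824

0.824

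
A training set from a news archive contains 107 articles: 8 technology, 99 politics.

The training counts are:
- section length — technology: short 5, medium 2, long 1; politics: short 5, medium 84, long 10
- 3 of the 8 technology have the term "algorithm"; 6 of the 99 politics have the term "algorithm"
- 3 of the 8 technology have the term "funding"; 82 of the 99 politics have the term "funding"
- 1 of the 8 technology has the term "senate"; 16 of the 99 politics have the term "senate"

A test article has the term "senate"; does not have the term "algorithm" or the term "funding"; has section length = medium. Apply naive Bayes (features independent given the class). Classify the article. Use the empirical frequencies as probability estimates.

politics

technology: (8/107) × (2/8) × (5/8) × (5/8) × (1/8) ≈ 0.000912675
politics: (99/107) × (84/99) × (93/99) × (17/99) × (16/99) ≈ 0.0204664
Highest score → politics.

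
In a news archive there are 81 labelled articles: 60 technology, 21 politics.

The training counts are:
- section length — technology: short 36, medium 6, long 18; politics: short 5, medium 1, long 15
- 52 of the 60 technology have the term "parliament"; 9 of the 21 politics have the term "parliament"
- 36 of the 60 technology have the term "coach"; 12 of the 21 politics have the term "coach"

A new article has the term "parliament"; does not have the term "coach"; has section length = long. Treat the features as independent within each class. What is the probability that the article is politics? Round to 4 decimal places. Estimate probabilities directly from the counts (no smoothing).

technology: (60/81) × (18/60) × (52/60) × (24/60) ≈ 0.077037
politics: (21/81) × (15/21) × (9/21) × (9/21) ≈ 0.0340136
P(politics | x) = 0.0340136 / 0.1110506 ≈ 0.3063

0.3063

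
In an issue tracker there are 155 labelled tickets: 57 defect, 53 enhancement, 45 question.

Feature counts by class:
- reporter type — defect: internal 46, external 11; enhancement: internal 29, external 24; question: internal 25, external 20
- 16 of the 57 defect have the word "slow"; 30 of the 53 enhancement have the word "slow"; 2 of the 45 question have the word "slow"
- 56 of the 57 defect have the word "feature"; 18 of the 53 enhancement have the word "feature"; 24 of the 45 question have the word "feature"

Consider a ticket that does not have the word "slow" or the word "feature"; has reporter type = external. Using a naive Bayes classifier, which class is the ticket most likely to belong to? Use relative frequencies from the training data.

question

defect: (57/155) × (11/57) × (41/57) × (1/57) ≈ 0.000895561
enhancement: (53/155) × (24/53) × (23/53) × (35/53) ≈ 0.0443735
question: (45/155) × (20/45) × (43/45) × (21/45) ≈ 0.0575388
Highest score → question.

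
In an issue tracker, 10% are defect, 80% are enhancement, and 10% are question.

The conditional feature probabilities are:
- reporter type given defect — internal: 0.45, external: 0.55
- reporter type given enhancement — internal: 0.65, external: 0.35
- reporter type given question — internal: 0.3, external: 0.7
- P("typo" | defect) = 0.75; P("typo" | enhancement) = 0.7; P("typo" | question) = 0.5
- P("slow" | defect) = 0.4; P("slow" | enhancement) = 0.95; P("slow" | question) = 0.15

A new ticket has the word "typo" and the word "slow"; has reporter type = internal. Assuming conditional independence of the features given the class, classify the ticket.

enhancement

defect: 0.1 × 0.45 × 0.75 × 0.4 = 0.0135
enhancement: 0.8 × 0.65 × 0.7 × 0.95 = 0.3458
question: 0.1 × 0.3 × 0.5 × 0.15 = 0.00225
Highest score → enhancement.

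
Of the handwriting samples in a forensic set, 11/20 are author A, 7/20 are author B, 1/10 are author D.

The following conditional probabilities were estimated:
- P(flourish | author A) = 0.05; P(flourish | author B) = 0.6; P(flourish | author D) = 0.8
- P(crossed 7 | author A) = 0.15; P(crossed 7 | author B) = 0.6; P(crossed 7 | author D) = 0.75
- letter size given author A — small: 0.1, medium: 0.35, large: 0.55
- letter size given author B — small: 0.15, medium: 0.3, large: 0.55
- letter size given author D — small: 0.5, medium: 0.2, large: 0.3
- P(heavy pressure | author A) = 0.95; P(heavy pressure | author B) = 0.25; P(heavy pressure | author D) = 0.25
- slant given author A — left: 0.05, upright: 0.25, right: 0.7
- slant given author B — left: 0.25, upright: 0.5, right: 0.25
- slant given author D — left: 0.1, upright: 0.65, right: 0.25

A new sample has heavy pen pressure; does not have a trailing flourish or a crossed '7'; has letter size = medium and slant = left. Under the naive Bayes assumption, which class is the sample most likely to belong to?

author A: 0.55 × (1−0.05) × (1−0.15) × 0.35 × 0.95 × 0.05 = 0.007383578125
author B: 0.35 × (1−0.6) × (1−0.6) × 0.3 × 0.25 × 0.25 = 0.00105
author D: 0.1 × (1−0.8) × (1−0.75) × 0.2 × 0.25 × 0.1 = 0.000025
Highest score → author A.

author A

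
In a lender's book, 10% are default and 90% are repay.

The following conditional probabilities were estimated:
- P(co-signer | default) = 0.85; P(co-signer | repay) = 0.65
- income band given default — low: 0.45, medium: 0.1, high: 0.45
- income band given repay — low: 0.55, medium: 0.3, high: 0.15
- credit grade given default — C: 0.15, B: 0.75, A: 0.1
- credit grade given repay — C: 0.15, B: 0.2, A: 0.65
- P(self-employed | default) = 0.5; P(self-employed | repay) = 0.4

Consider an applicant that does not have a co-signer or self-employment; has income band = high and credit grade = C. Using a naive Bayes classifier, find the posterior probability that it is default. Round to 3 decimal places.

default: 0.1 × (1−0.85) × 0.45 × 0.15 × (1−0.5) = 0.00050625
repay: 0.9 × (1−0.65) × 0.15 × 0.15 × (1−0.4) = 0.0042525
P(default | x) = 0.00050625 / 0.00475875 ≈ 0.106

0.106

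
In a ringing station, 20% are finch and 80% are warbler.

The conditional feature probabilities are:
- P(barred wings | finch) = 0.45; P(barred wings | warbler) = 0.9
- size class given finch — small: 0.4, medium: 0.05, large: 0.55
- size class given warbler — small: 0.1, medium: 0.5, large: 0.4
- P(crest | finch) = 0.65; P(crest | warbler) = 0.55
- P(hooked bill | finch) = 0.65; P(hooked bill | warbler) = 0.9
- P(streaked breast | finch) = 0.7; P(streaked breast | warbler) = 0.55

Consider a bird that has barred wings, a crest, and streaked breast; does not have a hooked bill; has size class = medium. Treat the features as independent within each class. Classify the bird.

warbler

finch: 0.2 × 0.45 × 0.05 × 0.65 × (1−0.65) × 0.7 = 0.000716625
warbler: 0.8 × 0.9 × 0.5 × 0.55 × (1−0.9) × 0.55 = 0.01089
Highest score → warbler.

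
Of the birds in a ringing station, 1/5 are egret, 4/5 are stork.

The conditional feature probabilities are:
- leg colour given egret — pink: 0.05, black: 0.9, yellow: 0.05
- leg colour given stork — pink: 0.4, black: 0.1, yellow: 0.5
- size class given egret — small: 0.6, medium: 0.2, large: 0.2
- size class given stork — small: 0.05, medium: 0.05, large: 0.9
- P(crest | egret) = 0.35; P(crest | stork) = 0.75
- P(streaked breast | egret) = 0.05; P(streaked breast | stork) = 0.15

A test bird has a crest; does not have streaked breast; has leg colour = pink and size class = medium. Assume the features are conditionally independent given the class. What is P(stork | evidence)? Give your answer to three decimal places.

egret: 0.2 × 0.05 × 0.2 × 0.35 × (1−0.05) = 0.000665
stork: 0.8 × 0.4 × 0.05 × 0.75 × (1−0.15) = 0.0102
P(stork | x) = 0.0102 / 0.010865 ≈ 0.939

0.939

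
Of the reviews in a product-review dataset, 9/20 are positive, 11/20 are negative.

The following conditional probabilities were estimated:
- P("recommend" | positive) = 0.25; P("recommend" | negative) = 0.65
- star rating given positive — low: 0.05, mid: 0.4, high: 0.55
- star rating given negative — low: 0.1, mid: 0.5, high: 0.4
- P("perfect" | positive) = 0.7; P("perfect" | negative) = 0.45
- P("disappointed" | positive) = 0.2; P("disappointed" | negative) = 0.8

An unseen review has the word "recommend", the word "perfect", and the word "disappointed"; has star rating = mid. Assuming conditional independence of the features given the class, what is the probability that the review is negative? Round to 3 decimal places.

positive: 0.45 × 0.25 × 0.4 × 0.7 × 0.2 = 0.0063
negative: 0.55 × 0.65 × 0.5 × 0.45 × 0.8 = 0.06435
P(negative | x) = 0.06435 / 0.07065 ≈ 0.911

0.911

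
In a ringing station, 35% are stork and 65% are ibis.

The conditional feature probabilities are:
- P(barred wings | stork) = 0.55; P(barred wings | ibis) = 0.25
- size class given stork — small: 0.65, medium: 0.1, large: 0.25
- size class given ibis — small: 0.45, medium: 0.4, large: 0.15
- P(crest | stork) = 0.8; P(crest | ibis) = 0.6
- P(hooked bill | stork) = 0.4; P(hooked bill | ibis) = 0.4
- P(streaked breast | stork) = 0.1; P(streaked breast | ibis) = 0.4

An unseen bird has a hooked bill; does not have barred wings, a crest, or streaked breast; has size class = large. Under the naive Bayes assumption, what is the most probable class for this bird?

ibis

stork: 0.35 × (1−0.55) × 0.25 × (1−0.8) × 0.4 × (1−0.1) = 0.002835
ibis: 0.65 × (1−0.25) × 0.15 × (1−0.6) × 0.4 × (1−0.4) = 0.00702
Highest score → ibis.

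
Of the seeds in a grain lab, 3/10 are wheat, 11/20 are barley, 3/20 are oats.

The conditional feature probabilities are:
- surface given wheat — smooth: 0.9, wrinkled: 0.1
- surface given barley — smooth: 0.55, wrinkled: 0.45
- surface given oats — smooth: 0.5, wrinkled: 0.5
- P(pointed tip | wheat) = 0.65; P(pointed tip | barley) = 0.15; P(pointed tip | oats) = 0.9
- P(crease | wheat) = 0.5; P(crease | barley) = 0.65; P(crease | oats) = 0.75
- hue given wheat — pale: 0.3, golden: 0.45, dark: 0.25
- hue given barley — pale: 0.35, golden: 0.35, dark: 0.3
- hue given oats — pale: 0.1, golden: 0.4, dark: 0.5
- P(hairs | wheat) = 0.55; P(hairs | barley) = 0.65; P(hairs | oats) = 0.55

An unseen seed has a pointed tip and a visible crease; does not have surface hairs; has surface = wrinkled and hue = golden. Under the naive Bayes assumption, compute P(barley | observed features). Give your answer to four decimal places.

0.2105

wheat: 0.3 × 0.1 × 0.65 × 0.5 × 0.45 × (1−0.55) = 0.001974375
barley: 0.55 × 0.45 × 0.15 × 0.65 × 0.35 × (1−0.65) = 0.002956078125
oats: 0.15 × 0.5 × 0.9 × 0.75 × 0.4 × (1−0.55) = 0.0091125
P(barley | x) = 0.002956078125 / 0.014042953125 ≈ 0.2105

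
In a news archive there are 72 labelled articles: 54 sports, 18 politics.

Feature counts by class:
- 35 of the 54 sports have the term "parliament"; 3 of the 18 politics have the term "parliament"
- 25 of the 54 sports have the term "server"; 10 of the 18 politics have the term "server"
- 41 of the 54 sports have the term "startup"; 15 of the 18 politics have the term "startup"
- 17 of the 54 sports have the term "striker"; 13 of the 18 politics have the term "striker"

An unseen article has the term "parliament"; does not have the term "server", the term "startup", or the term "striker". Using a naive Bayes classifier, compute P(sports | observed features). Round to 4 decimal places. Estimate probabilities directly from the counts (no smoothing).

0.9805

sports: (54/72) × (35/54) × (29/54) × (13/54) × (37/54) ≈ 0.0430623
politics: (18/72) × (3/18) × (8/18) × (3/18) × (5/18) ≈ 0.000857339
P(sports | x) = 0.0430623 / 0.043919639 ≈ 0.9805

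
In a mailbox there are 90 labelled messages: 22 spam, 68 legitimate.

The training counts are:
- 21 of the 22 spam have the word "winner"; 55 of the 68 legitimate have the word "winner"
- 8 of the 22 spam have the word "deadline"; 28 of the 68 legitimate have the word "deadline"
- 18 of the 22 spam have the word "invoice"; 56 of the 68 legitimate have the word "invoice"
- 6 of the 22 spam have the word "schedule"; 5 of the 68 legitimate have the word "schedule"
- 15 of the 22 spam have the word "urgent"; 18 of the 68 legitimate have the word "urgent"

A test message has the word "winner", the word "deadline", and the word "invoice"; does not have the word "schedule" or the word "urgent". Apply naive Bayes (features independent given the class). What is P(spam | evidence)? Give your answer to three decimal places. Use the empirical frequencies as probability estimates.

spam: (22/90) × (21/22) × (8/22) × (18/22) × (16/22) × (7/22) ≈ 0.0160645
legitimate: (68/90) × (55/68) × (28/68) × (56/68) × (63/68) × (50/68) ≈ 0.14117
P(spam | x) = 0.0160645 / 0.1572345 ≈ 0.102

0.102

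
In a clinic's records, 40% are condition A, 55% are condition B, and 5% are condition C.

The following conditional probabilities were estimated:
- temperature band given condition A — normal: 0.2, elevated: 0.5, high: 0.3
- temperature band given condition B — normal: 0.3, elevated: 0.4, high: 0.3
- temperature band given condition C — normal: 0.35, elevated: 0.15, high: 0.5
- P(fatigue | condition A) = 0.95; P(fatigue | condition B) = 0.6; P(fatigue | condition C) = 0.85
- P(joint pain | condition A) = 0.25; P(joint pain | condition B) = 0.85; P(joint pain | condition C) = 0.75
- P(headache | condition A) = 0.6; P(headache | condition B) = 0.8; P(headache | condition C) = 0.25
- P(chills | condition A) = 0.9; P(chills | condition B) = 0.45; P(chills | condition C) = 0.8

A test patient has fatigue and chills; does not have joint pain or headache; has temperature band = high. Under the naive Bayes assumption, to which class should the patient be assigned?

condition A: 0.4 × 0.3 × 0.95 × (1−0.25) × (1−0.6) × 0.9 = 0.03078
condition B: 0.55 × 0.3 × 0.6 × (1−0.85) × (1−0.8) × 0.45 = 0.0013365
condition C: 0.05 × 0.5 × 0.85 × (1−0.75) × (1−0.25) × 0.8 = 0.0031875
Highest score → condition A.

condition A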